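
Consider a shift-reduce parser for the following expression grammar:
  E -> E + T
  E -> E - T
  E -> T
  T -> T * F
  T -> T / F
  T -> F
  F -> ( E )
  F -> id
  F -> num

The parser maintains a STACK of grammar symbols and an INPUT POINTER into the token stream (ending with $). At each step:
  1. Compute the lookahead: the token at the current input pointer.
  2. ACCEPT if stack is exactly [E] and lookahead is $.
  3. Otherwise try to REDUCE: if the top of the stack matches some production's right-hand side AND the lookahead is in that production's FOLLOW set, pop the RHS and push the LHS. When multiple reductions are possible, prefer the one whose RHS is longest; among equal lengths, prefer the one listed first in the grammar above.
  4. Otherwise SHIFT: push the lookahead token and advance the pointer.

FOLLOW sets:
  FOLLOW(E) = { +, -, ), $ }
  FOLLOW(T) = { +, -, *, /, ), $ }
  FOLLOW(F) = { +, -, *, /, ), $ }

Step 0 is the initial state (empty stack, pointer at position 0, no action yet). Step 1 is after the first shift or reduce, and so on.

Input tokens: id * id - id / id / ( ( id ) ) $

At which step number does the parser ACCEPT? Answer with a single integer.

Answer: 32

Derivation:
Step 1: shift id. Stack=[id] ptr=1 lookahead=* remaining=[* id - id / id / ( ( id ) ) $]
Step 2: reduce F->id. Stack=[F] ptr=1 lookahead=* remaining=[* id - id / id / ( ( id ) ) $]
Step 3: reduce T->F. Stack=[T] ptr=1 lookahead=* remaining=[* id - id / id / ( ( id ) ) $]
Step 4: shift *. Stack=[T *] ptr=2 lookahead=id remaining=[id - id / id / ( ( id ) ) $]
Step 5: shift id. Stack=[T * id] ptr=3 lookahead=- remaining=[- id / id / ( ( id ) ) $]
Step 6: reduce F->id. Stack=[T * F] ptr=3 lookahead=- remaining=[- id / id / ( ( id ) ) $]
Step 7: reduce T->T * F. Stack=[T] ptr=3 lookahead=- remaining=[- id / id / ( ( id ) ) $]
Step 8: reduce E->T. Stack=[E] ptr=3 lookahead=- remaining=[- id / id / ( ( id ) ) $]
Step 9: shift -. Stack=[E -] ptr=4 lookahead=id remaining=[id / id / ( ( id ) ) $]
Step 10: shift id. Stack=[E - id] ptr=5 lookahead=/ remaining=[/ id / ( ( id ) ) $]
Step 11: reduce F->id. Stack=[E - F] ptr=5 lookahead=/ remaining=[/ id / ( ( id ) ) $]
Step 12: reduce T->F. Stack=[E - T] ptr=5 lookahead=/ remaining=[/ id / ( ( id ) ) $]
Step 13: shift /. Stack=[E - T /] ptr=6 lookahead=id remaining=[id / ( ( id ) ) $]
Step 14: shift id. Stack=[E - T / id] ptr=7 lookahead=/ remaining=[/ ( ( id ) ) $]
Step 15: reduce F->id. Stack=[E - T / F] ptr=7 lookahead=/ remaining=[/ ( ( id ) ) $]
Step 16: reduce T->T / F. Stack=[E - T] ptr=7 lookahead=/ remaining=[/ ( ( id ) ) $]
Step 17: shift /. Stack=[E - T /] ptr=8 lookahead=( remaining=[( ( id ) ) $]
Step 18: shift (. Stack=[E - T / (] ptr=9 lookahead=( remaining=[( id ) ) $]
Step 19: shift (. Stack=[E - T / ( (] ptr=10 lookahead=id remaining=[id ) ) $]
Step 20: shift id. Stack=[E - T / ( ( id] ptr=11 lookahead=) remaining=[) ) $]
Step 21: reduce F->id. Stack=[E - T / ( ( F] ptr=11 lookahead=) remaining=[) ) $]
Step 22: reduce T->F. Stack=[E - T / ( ( T] ptr=11 lookahead=) remaining=[) ) $]
Step 23: reduce E->T. Stack=[E - T / ( ( E] ptr=11 lookahead=) remaining=[) ) $]
Step 24: shift ). Stack=[E - T / ( ( E )] ptr=12 lookahead=) remaining=[) $]
Step 25: reduce F->( E ). Stack=[E - T / ( F] ptr=12 lookahead=) remaining=[) $]
Step 26: reduce T->F. Stack=[E - T / ( T] ptr=12 lookahead=) remaining=[) $]
Step 27: reduce E->T. Stack=[E - T / ( E] ptr=12 lookahead=) remaining=[) $]
Step 28: shift ). Stack=[E - T / ( E )] ptr=13 lookahead=$ remaining=[$]
Step 29: reduce F->( E ). Stack=[E - T / F] ptr=13 lookahead=$ remaining=[$]
Step 30: reduce T->T / F. Stack=[E - T] ptr=13 lookahead=$ remaining=[$]
Step 31: reduce E->E - T. Stack=[E] ptr=13 lookahead=$ remaining=[$]
Step 32: accept. Stack=[E] ptr=13 lookahead=$ remaining=[$]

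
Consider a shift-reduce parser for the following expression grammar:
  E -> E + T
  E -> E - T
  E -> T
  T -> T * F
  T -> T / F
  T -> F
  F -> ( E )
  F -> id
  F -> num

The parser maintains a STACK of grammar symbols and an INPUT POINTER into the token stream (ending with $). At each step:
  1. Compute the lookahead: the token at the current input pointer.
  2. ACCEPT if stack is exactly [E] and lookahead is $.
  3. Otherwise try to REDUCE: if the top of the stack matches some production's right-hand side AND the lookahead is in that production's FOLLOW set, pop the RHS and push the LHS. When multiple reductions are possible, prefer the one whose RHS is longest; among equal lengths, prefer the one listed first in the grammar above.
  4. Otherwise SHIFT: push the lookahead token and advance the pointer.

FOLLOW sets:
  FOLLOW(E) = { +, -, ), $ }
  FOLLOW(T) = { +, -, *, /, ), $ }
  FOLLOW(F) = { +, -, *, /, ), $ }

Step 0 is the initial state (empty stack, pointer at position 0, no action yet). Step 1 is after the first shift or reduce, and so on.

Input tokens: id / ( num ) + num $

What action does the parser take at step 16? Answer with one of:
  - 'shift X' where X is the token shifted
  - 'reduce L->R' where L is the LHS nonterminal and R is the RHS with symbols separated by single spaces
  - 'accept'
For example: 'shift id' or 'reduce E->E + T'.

Answer: reduce F->num

Derivation:
Step 1: shift id. Stack=[id] ptr=1 lookahead=/ remaining=[/ ( num ) + num $]
Step 2: reduce F->id. Stack=[F] ptr=1 lookahead=/ remaining=[/ ( num ) + num $]
Step 3: reduce T->F. Stack=[T] ptr=1 lookahead=/ remaining=[/ ( num ) + num $]
Step 4: shift /. Stack=[T /] ptr=2 lookahead=( remaining=[( num ) + num $]
Step 5: shift (. Stack=[T / (] ptr=3 lookahead=num remaining=[num ) + num $]
Step 6: shift num. Stack=[T / ( num] ptr=4 lookahead=) remaining=[) + num $]
Step 7: reduce F->num. Stack=[T / ( F] ptr=4 lookahead=) remaining=[) + num $]
Step 8: reduce T->F. Stack=[T / ( T] ptr=4 lookahead=) remaining=[) + num $]
Step 9: reduce E->T. Stack=[T / ( E] ptr=4 lookahead=) remaining=[) + num $]
Step 10: shift ). Stack=[T / ( E )] ptr=5 lookahead=+ remaining=[+ num $]
Step 11: reduce F->( E ). Stack=[T / F] ptr=5 lookahead=+ remaining=[+ num $]
Step 12: reduce T->T / F. Stack=[T] ptr=5 lookahead=+ remaining=[+ num $]
Step 13: reduce E->T. Stack=[E] ptr=5 lookahead=+ remaining=[+ num $]
Step 14: shift +. Stack=[E +] ptr=6 lookahead=num remaining=[num $]
Step 15: shift num. Stack=[E + num] ptr=7 lookahead=$ remaining=[$]
Step 16: reduce F->num. Stack=[E + F] ptr=7 lookahead=$ remaining=[$]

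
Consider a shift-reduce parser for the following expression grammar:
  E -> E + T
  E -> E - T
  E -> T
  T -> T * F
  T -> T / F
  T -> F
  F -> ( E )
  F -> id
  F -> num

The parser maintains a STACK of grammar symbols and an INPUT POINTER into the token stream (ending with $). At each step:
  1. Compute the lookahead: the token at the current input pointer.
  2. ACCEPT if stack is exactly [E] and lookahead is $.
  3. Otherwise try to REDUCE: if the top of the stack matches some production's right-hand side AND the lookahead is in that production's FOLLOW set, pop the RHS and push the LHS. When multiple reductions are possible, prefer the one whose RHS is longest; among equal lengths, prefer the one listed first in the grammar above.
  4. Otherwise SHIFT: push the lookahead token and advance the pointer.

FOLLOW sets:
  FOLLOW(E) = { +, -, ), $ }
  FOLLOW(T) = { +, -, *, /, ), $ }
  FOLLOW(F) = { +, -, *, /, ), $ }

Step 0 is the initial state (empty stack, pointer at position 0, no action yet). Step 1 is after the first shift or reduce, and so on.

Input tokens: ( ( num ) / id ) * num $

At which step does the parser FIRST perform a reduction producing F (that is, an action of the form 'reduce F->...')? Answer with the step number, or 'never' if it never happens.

Step 1: shift (. Stack=[(] ptr=1 lookahead=( remaining=[( num ) / id ) * num $]
Step 2: shift (. Stack=[( (] ptr=2 lookahead=num remaining=[num ) / id ) * num $]
Step 3: shift num. Stack=[( ( num] ptr=3 lookahead=) remaining=[) / id ) * num $]
Step 4: reduce F->num. Stack=[( ( F] ptr=3 lookahead=) remaining=[) / id ) * num $]

Answer: 4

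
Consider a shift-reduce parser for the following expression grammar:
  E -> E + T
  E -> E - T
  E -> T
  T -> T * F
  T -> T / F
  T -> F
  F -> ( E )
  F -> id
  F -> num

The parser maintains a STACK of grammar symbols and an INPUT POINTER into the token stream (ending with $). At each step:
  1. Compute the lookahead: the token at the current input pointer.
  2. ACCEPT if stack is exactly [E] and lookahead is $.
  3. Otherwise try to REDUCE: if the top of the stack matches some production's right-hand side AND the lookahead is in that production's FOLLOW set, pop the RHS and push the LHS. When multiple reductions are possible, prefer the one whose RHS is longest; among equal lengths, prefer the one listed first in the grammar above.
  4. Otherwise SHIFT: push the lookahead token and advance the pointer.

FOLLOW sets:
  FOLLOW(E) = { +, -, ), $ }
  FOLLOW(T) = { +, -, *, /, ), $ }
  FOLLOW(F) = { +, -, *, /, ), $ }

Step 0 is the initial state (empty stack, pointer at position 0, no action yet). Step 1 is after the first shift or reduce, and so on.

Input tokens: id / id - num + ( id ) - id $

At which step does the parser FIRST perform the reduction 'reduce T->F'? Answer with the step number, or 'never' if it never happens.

Answer: 3

Derivation:
Step 1: shift id. Stack=[id] ptr=1 lookahead=/ remaining=[/ id - num + ( id ) - id $]
Step 2: reduce F->id. Stack=[F] ptr=1 lookahead=/ remaining=[/ id - num + ( id ) - id $]
Step 3: reduce T->F. Stack=[T] ptr=1 lookahead=/ remaining=[/ id - num + ( id ) - id $]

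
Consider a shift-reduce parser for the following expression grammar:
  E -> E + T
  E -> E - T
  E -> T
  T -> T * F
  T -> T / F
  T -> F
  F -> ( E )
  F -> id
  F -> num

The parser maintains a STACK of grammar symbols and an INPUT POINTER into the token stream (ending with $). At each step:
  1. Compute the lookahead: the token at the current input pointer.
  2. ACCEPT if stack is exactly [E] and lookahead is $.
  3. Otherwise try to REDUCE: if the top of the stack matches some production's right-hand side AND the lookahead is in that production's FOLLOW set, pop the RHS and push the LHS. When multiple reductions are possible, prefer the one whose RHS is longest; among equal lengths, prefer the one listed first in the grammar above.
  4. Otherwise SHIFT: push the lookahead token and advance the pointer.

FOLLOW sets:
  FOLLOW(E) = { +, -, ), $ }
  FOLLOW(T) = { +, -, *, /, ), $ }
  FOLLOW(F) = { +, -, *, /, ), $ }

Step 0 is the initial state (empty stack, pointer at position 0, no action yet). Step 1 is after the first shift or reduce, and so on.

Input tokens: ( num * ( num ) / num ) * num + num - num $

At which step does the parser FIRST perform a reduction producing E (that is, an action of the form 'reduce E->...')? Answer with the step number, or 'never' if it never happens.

Step 1: shift (. Stack=[(] ptr=1 lookahead=num remaining=[num * ( num ) / num ) * num + num - num $]
Step 2: shift num. Stack=[( num] ptr=2 lookahead=* remaining=[* ( num ) / num ) * num + num - num $]
Step 3: reduce F->num. Stack=[( F] ptr=2 lookahead=* remaining=[* ( num ) / num ) * num + num - num $]
Step 4: reduce T->F. Stack=[( T] ptr=2 lookahead=* remaining=[* ( num ) / num ) * num + num - num $]
Step 5: shift *. Stack=[( T *] ptr=3 lookahead=( remaining=[( num ) / num ) * num + num - num $]
Step 6: shift (. Stack=[( T * (] ptr=4 lookahead=num remaining=[num ) / num ) * num + num - num $]
Step 7: shift num. Stack=[( T * ( num] ptr=5 lookahead=) remaining=[) / num ) * num + num - num $]
Step 8: reduce F->num. Stack=[( T * ( F] ptr=5 lookahead=) remaining=[) / num ) * num + num - num $]
Step 9: reduce T->F. Stack=[( T * ( T] ptr=5 lookahead=) remaining=[) / num ) * num + num - num $]
Step 10: reduce E->T. Stack=[( T * ( E] ptr=5 lookahead=) remaining=[) / num ) * num + num - num $]

Answer: 10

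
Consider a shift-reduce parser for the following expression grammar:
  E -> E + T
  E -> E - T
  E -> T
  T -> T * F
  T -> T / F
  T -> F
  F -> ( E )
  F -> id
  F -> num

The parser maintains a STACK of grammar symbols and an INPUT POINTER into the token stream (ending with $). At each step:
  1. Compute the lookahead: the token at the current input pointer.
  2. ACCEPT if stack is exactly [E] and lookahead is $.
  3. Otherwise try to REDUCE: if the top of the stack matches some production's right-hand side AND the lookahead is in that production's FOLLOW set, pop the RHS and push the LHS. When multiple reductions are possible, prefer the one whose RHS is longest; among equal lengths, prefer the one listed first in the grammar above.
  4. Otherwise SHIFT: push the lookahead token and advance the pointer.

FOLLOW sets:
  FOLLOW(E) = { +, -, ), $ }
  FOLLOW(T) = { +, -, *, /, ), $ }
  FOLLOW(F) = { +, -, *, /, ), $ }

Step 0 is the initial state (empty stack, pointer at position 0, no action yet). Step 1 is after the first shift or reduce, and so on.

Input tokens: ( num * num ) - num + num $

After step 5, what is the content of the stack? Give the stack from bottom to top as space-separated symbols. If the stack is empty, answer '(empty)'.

Answer: ( T *

Derivation:
Step 1: shift (. Stack=[(] ptr=1 lookahead=num remaining=[num * num ) - num + num $]
Step 2: shift num. Stack=[( num] ptr=2 lookahead=* remaining=[* num ) - num + num $]
Step 3: reduce F->num. Stack=[( F] ptr=2 lookahead=* remaining=[* num ) - num + num $]
Step 4: reduce T->F. Stack=[( T] ptr=2 lookahead=* remaining=[* num ) - num + num $]
Step 5: shift *. Stack=[( T *] ptr=3 lookahead=num remaining=[num ) - num + num $]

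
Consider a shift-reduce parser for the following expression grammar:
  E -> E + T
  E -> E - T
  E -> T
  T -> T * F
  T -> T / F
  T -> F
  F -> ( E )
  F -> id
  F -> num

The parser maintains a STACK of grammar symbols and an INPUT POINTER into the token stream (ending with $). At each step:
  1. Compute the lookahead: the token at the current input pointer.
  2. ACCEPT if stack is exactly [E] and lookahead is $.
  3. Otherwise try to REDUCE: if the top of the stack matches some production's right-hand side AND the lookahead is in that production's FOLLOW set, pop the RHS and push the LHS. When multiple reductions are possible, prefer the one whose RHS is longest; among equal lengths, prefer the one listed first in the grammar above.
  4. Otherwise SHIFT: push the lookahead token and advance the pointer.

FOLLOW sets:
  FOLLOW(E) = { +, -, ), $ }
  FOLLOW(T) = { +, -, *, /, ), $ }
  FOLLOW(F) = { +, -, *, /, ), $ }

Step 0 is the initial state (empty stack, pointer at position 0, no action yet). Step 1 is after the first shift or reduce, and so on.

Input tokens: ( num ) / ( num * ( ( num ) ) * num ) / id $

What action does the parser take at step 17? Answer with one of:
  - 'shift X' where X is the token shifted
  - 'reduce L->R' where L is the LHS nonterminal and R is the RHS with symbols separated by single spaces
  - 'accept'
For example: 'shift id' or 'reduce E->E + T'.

Answer: shift num

Derivation:
Step 1: shift (. Stack=[(] ptr=1 lookahead=num remaining=[num ) / ( num * ( ( num ) ) * num ) / id $]
Step 2: shift num. Stack=[( num] ptr=2 lookahead=) remaining=[) / ( num * ( ( num ) ) * num ) / id $]
Step 3: reduce F->num. Stack=[( F] ptr=2 lookahead=) remaining=[) / ( num * ( ( num ) ) * num ) / id $]
Step 4: reduce T->F. Stack=[( T] ptr=2 lookahead=) remaining=[) / ( num * ( ( num ) ) * num ) / id $]
Step 5: reduce E->T. Stack=[( E] ptr=2 lookahead=) remaining=[) / ( num * ( ( num ) ) * num ) / id $]
Step 6: shift ). Stack=[( E )] ptr=3 lookahead=/ remaining=[/ ( num * ( ( num ) ) * num ) / id $]
Step 7: reduce F->( E ). Stack=[F] ptr=3 lookahead=/ remaining=[/ ( num * ( ( num ) ) * num ) / id $]
Step 8: reduce T->F. Stack=[T] ptr=3 lookahead=/ remaining=[/ ( num * ( ( num ) ) * num ) / id $]
Step 9: shift /. Stack=[T /] ptr=4 lookahead=( remaining=[( num * ( ( num ) ) * num ) / id $]
Step 10: shift (. Stack=[T / (] ptr=5 lookahead=num remaining=[num * ( ( num ) ) * num ) / id $]
Step 11: shift num. Stack=[T / ( num] ptr=6 lookahead=* remaining=[* ( ( num ) ) * num ) / id $]
Step 12: reduce F->num. Stack=[T / ( F] ptr=6 lookahead=* remaining=[* ( ( num ) ) * num ) / id $]
Step 13: reduce T->F. Stack=[T / ( T] ptr=6 lookahead=* remaining=[* ( ( num ) ) * num ) / id $]
Step 14: shift *. Stack=[T / ( T *] ptr=7 lookahead=( remaining=[( ( num ) ) * num ) / id $]
Step 15: shift (. Stack=[T / ( T * (] ptr=8 lookahead=( remaining=[( num ) ) * num ) / id $]
Step 16: shift (. Stack=[T / ( T * ( (] ptr=9 lookahead=num remaining=[num ) ) * num ) / id $]
Step 17: shift num. Stack=[T / ( T * ( ( num] ptr=10 lookahead=) remaining=[) ) * num ) / id $]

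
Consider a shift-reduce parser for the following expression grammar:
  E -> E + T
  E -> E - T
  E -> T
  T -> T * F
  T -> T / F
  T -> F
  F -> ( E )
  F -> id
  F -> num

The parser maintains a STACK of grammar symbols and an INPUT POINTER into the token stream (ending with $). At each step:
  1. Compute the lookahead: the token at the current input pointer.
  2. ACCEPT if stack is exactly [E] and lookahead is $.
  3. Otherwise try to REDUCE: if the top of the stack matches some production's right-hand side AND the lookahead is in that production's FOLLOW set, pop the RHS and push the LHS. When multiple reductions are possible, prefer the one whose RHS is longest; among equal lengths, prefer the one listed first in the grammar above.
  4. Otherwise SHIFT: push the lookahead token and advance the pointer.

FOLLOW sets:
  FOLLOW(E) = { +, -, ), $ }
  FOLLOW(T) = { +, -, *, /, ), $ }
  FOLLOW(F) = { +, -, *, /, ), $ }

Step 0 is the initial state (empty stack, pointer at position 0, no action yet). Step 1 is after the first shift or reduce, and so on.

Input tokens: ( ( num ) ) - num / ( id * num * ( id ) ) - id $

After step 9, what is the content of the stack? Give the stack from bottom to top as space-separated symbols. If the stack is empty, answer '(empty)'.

Answer: ( T

Derivation:
Step 1: shift (. Stack=[(] ptr=1 lookahead=( remaining=[( num ) ) - num / ( id * num * ( id ) ) - id $]
Step 2: shift (. Stack=[( (] ptr=2 lookahead=num remaining=[num ) ) - num / ( id * num * ( id ) ) - id $]
Step 3: shift num. Stack=[( ( num] ptr=3 lookahead=) remaining=[) ) - num / ( id * num * ( id ) ) - id $]
Step 4: reduce F->num. Stack=[( ( F] ptr=3 lookahead=) remaining=[) ) - num / ( id * num * ( id ) ) - id $]
Step 5: reduce T->F. Stack=[( ( T] ptr=3 lookahead=) remaining=[) ) - num / ( id * num * ( id ) ) - id $]
Step 6: reduce E->T. Stack=[( ( E] ptr=3 lookahead=) remaining=[) ) - num / ( id * num * ( id ) ) - id $]
Step 7: shift ). Stack=[( ( E )] ptr=4 lookahead=) remaining=[) - num / ( id * num * ( id ) ) - id $]
Step 8: reduce F->( E ). Stack=[( F] ptr=4 lookahead=) remaining=[) - num / ( id * num * ( id ) ) - id $]
Step 9: reduce T->F. Stack=[( T] ptr=4 lookahead=) remaining=[) - num / ( id * num * ( id ) ) - id $]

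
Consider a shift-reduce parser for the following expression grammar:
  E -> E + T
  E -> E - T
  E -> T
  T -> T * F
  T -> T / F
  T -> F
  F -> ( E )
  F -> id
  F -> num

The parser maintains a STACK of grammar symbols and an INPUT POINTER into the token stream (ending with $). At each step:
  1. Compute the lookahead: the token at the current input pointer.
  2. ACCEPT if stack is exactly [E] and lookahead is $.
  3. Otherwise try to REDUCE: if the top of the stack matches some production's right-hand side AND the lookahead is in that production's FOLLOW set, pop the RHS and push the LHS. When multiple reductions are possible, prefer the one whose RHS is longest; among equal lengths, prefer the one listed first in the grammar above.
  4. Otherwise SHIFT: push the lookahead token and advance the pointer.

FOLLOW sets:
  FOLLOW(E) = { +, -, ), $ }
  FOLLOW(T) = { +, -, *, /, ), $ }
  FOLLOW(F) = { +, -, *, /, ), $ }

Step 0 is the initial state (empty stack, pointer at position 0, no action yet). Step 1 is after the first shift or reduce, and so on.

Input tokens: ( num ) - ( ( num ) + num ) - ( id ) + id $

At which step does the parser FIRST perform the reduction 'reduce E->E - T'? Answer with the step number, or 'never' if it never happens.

Step 1: shift (. Stack=[(] ptr=1 lookahead=num remaining=[num ) - ( ( num ) + num ) - ( id ) + id $]
Step 2: shift num. Stack=[( num] ptr=2 lookahead=) remaining=[) - ( ( num ) + num ) - ( id ) + id $]
Step 3: reduce F->num. Stack=[( F] ptr=2 lookahead=) remaining=[) - ( ( num ) + num ) - ( id ) + id $]
Step 4: reduce T->F. Stack=[( T] ptr=2 lookahead=) remaining=[) - ( ( num ) + num ) - ( id ) + id $]
Step 5: reduce E->T. Stack=[( E] ptr=2 lookahead=) remaining=[) - ( ( num ) + num ) - ( id ) + id $]
Step 6: shift ). Stack=[( E )] ptr=3 lookahead=- remaining=[- ( ( num ) + num ) - ( id ) + id $]
Step 7: reduce F->( E ). Stack=[F] ptr=3 lookahead=- remaining=[- ( ( num ) + num ) - ( id ) + id $]
Step 8: reduce T->F. Stack=[T] ptr=3 lookahead=- remaining=[- ( ( num ) + num ) - ( id ) + id $]
Step 9: reduce E->T. Stack=[E] ptr=3 lookahead=- remaining=[- ( ( num ) + num ) - ( id ) + id $]
Step 10: shift -. Stack=[E -] ptr=4 lookahead=( remaining=[( ( num ) + num ) - ( id ) + id $]
Step 11: shift (. Stack=[E - (] ptr=5 lookahead=( remaining=[( num ) + num ) - ( id ) + id $]
Step 12: shift (. Stack=[E - ( (] ptr=6 lookahead=num remaining=[num ) + num ) - ( id ) + id $]
Step 13: shift num. Stack=[E - ( ( num] ptr=7 lookahead=) remaining=[) + num ) - ( id ) + id $]
Step 14: reduce F->num. Stack=[E - ( ( F] ptr=7 lookahead=) remaining=[) + num ) - ( id ) + id $]
Step 15: reduce T->F. Stack=[E - ( ( T] ptr=7 lookahead=) remaining=[) + num ) - ( id ) + id $]
Step 16: reduce E->T. Stack=[E - ( ( E] ptr=7 lookahead=) remaining=[) + num ) - ( id ) + id $]
Step 17: shift ). Stack=[E - ( ( E )] ptr=8 lookahead=+ remaining=[+ num ) - ( id ) + id $]
Step 18: reduce F->( E ). Stack=[E - ( F] ptr=8 lookahead=+ remaining=[+ num ) - ( id ) + id $]
Step 19: reduce T->F. Stack=[E - ( T] ptr=8 lookahead=+ remaining=[+ num ) - ( id ) + id $]
Step 20: reduce E->T. Stack=[E - ( E] ptr=8 lookahead=+ remaining=[+ num ) - ( id ) + id $]
Step 21: shift +. Stack=[E - ( E +] ptr=9 lookahead=num remaining=[num ) - ( id ) + id $]
Step 22: shift num. Stack=[E - ( E + num] ptr=10 lookahead=) remaining=[) - ( id ) + id $]
Step 23: reduce F->num. Stack=[E - ( E + F] ptr=10 lookahead=) remaining=[) - ( id ) + id $]
Step 24: reduce T->F. Stack=[E - ( E + T] ptr=10 lookahead=) remaining=[) - ( id ) + id $]
Step 25: reduce E->E + T. Stack=[E - ( E] ptr=10 lookahead=) remaining=[) - ( id ) + id $]
Step 26: shift ). Stack=[E - ( E )] ptr=11 lookahead=- remaining=[- ( id ) + id $]
Step 27: reduce F->( E ). Stack=[E - F] ptr=11 lookahead=- remaining=[- ( id ) + id $]
Step 28: reduce T->F. Stack=[E - T] ptr=11 lookahead=- remaining=[- ( id ) + id $]
Step 29: reduce E->E - T. Stack=[E] ptr=11 lookahead=- remaining=[- ( id ) + id $]

Answer: 29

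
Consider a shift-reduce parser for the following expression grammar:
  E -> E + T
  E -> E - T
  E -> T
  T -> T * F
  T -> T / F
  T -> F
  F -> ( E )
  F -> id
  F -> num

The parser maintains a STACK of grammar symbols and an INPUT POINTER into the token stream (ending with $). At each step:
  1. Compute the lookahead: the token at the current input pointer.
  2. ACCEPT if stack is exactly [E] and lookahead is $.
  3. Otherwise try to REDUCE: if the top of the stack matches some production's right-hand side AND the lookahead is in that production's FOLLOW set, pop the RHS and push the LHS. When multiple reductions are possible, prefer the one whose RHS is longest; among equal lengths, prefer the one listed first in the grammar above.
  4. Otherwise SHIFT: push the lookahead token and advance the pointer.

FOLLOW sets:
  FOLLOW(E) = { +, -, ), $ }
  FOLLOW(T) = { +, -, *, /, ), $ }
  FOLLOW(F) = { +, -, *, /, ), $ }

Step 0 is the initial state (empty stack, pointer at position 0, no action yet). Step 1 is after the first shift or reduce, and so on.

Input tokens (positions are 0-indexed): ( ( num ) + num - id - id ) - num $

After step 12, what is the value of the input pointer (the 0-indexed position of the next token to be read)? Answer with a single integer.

Answer: 6

Derivation:
Step 1: shift (. Stack=[(] ptr=1 lookahead=( remaining=[( num ) + num - id - id ) - num $]
Step 2: shift (. Stack=[( (] ptr=2 lookahead=num remaining=[num ) + num - id - id ) - num $]
Step 3: shift num. Stack=[( ( num] ptr=3 lookahead=) remaining=[) + num - id - id ) - num $]
Step 4: reduce F->num. Stack=[( ( F] ptr=3 lookahead=) remaining=[) + num - id - id ) - num $]
Step 5: reduce T->F. Stack=[( ( T] ptr=3 lookahead=) remaining=[) + num - id - id ) - num $]
Step 6: reduce E->T. Stack=[( ( E] ptr=3 lookahead=) remaining=[) + num - id - id ) - num $]
Step 7: shift ). Stack=[( ( E )] ptr=4 lookahead=+ remaining=[+ num - id - id ) - num $]
Step 8: reduce F->( E ). Stack=[( F] ptr=4 lookahead=+ remaining=[+ num - id - id ) - num $]
Step 9: reduce T->F. Stack=[( T] ptr=4 lookahead=+ remaining=[+ num - id - id ) - num $]
Step 10: reduce E->T. Stack=[( E] ptr=4 lookahead=+ remaining=[+ num - id - id ) - num $]
Step 11: shift +. Stack=[( E +] ptr=5 lookahead=num remaining=[num - id - id ) - num $]
Step 12: shift num. Stack=[( E + num] ptr=6 lookahead=- remaining=[- id - id ) - num $]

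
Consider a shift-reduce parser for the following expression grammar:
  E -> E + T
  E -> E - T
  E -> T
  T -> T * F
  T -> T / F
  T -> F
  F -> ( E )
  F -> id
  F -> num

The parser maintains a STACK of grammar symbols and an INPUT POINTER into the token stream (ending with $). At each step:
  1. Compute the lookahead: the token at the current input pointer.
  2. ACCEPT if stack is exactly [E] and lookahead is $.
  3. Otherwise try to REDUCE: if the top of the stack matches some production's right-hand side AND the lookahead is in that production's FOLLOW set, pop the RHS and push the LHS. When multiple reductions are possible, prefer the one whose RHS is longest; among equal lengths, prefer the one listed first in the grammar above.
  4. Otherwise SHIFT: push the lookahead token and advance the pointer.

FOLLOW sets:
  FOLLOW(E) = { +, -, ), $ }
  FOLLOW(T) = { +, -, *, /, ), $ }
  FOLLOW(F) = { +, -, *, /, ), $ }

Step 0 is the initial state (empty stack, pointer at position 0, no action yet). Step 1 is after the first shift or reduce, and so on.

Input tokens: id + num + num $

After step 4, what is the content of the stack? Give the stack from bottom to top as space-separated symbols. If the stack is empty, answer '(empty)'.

Answer: E

Derivation:
Step 1: shift id. Stack=[id] ptr=1 lookahead=+ remaining=[+ num + num $]
Step 2: reduce F->id. Stack=[F] ptr=1 lookahead=+ remaining=[+ num + num $]
Step 3: reduce T->F. Stack=[T] ptr=1 lookahead=+ remaining=[+ num + num $]
Step 4: reduce E->T. Stack=[E] ptr=1 lookahead=+ remaining=[+ num + num $]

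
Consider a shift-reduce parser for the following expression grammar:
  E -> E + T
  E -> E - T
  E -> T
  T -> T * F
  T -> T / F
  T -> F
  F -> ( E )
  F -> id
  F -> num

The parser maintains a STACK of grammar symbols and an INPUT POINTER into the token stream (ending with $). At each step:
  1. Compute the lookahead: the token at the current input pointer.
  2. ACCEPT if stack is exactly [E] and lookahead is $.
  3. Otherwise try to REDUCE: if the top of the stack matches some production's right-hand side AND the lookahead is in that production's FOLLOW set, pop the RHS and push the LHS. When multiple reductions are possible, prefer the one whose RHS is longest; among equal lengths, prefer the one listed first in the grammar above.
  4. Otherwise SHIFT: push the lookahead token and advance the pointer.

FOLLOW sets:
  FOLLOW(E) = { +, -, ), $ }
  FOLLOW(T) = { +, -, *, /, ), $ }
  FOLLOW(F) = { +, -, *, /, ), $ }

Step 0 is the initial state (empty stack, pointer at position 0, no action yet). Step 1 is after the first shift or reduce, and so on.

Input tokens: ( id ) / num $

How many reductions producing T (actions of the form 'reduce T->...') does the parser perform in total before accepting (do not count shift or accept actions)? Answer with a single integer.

Answer: 3

Derivation:
Step 1: shift (. Stack=[(] ptr=1 lookahead=id remaining=[id ) / num $]
Step 2: shift id. Stack=[( id] ptr=2 lookahead=) remaining=[) / num $]
Step 3: reduce F->id. Stack=[( F] ptr=2 lookahead=) remaining=[) / num $]
Step 4: reduce T->F. Stack=[( T] ptr=2 lookahead=) remaining=[) / num $]
Step 5: reduce E->T. Stack=[( E] ptr=2 lookahead=) remaining=[) / num $]
Step 6: shift ). Stack=[( E )] ptr=3 lookahead=/ remaining=[/ num $]
Step 7: reduce F->( E ). Stack=[F] ptr=3 lookahead=/ remaining=[/ num $]
Step 8: reduce T->F. Stack=[T] ptr=3 lookahead=/ remaining=[/ num $]
Step 9: shift /. Stack=[T /] ptr=4 lookahead=num remaining=[num $]
Step 10: shift num. Stack=[T / num] ptr=5 lookahead=$ remaining=[$]
Step 11: reduce F->num. Stack=[T / F] ptr=5 lookahead=$ remaining=[$]
Step 12: reduce T->T / F. Stack=[T] ptr=5 lookahead=$ remaining=[$]
Step 13: reduce E->T. Stack=[E] ptr=5 lookahead=$ remaining=[$]
Step 14: accept. Stack=[E] ptr=5 lookahead=$ remaining=[$]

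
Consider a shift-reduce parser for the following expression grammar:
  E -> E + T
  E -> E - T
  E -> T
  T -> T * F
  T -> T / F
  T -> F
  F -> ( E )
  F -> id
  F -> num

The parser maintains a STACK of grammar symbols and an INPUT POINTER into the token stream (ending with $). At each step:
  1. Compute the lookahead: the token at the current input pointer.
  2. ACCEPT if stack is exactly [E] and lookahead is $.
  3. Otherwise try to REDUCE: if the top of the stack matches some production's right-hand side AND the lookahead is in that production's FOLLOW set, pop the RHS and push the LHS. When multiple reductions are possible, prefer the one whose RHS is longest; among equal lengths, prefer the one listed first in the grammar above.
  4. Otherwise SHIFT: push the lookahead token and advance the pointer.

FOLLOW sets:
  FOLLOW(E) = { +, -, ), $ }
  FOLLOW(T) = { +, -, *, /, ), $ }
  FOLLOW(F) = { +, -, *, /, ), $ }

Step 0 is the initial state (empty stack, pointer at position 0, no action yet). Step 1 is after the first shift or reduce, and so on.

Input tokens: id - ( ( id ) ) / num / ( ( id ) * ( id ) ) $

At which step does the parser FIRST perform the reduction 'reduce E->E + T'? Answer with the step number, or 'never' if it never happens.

Answer: never

Derivation:
Step 1: shift id. Stack=[id] ptr=1 lookahead=- remaining=[- ( ( id ) ) / num / ( ( id ) * ( id ) ) $]
Step 2: reduce F->id. Stack=[F] ptr=1 lookahead=- remaining=[- ( ( id ) ) / num / ( ( id ) * ( id ) ) $]
Step 3: reduce T->F. Stack=[T] ptr=1 lookahead=- remaining=[- ( ( id ) ) / num / ( ( id ) * ( id ) ) $]
Step 4: reduce E->T. Stack=[E] ptr=1 lookahead=- remaining=[- ( ( id ) ) / num / ( ( id ) * ( id ) ) $]
Step 5: shift -. Stack=[E -] ptr=2 lookahead=( remaining=[( ( id ) ) / num / ( ( id ) * ( id ) ) $]
Step 6: shift (. Stack=[E - (] ptr=3 lookahead=( remaining=[( id ) ) / num / ( ( id ) * ( id ) ) $]
Step 7: shift (. Stack=[E - ( (] ptr=4 lookahead=id remaining=[id ) ) / num / ( ( id ) * ( id ) ) $]
Step 8: shift id. Stack=[E - ( ( id] ptr=5 lookahead=) remaining=[) ) / num / ( ( id ) * ( id ) ) $]
Step 9: reduce F->id. Stack=[E - ( ( F] ptr=5 lookahead=) remaining=[) ) / num / ( ( id ) * ( id ) ) $]
Step 10: reduce T->F. Stack=[E - ( ( T] ptr=5 lookahead=) remaining=[) ) / num / ( ( id ) * ( id ) ) $]
Step 11: reduce E->T. Stack=[E - ( ( E] ptr=5 lookahead=) remaining=[) ) / num / ( ( id ) * ( id ) ) $]
Step 12: shift ). Stack=[E - ( ( E )] ptr=6 lookahead=) remaining=[) / num / ( ( id ) * ( id ) ) $]
Step 13: reduce F->( E ). Stack=[E - ( F] ptr=6 lookahead=) remaining=[) / num / ( ( id ) * ( id ) ) $]
Step 14: reduce T->F. Stack=[E - ( T] ptr=6 lookahead=) remaining=[) / num / ( ( id ) * ( id ) ) $]
Step 15: reduce E->T. Stack=[E - ( E] ptr=6 lookahead=) remaining=[) / num / ( ( id ) * ( id ) ) $]
Step 16: shift ). Stack=[E - ( E )] ptr=7 lookahead=/ remaining=[/ num / ( ( id ) * ( id ) ) $]
Step 17: reduce F->( E ). Stack=[E - F] ptr=7 lookahead=/ remaining=[/ num / ( ( id ) * ( id ) ) $]
Step 18: reduce T->F. Stack=[E - T] ptr=7 lookahead=/ remaining=[/ num / ( ( id ) * ( id ) ) $]
Step 19: shift /. Stack=[E - T /] ptr=8 lookahead=num remaining=[num / ( ( id ) * ( id ) ) $]
Step 20: shift num. Stack=[E - T / num] ptr=9 lookahead=/ remaining=[/ ( ( id ) * ( id ) ) $]
Step 21: reduce F->num. Stack=[E - T / F] ptr=9 lookahead=/ remaining=[/ ( ( id ) * ( id ) ) $]
Step 22: reduce T->T / F. Stack=[E - T] ptr=9 lookahead=/ remaining=[/ ( ( id ) * ( id ) ) $]
Step 23: shift /. Stack=[E - T /] ptr=10 lookahead=( remaining=[( ( id ) * ( id ) ) $]
Step 24: shift (. Stack=[E - T / (] ptr=11 lookahead=( remaining=[( id ) * ( id ) ) $]
Step 25: shift (. Stack=[E - T / ( (] ptr=12 lookahead=id remaining=[id ) * ( id ) ) $]
Step 26: shift id. Stack=[E - T / ( ( id] ptr=13 lookahead=) remaining=[) * ( id ) ) $]
Step 27: reduce F->id. Stack=[E - T / ( ( F] ptr=13 lookahead=) remaining=[) * ( id ) ) $]
Step 28: reduce T->F. Stack=[E - T / ( ( T] ptr=13 lookahead=) remaining=[) * ( id ) ) $]
Step 29: reduce E->T. Stack=[E - T / ( ( E] ptr=13 lookahead=) remaining=[) * ( id ) ) $]
Step 30: shift ). Stack=[E - T / ( ( E )] ptr=14 lookahead=* remaining=[* ( id ) ) $]
Step 31: reduce F->( E ). Stack=[E - T / ( F] ptr=14 lookahead=* remaining=[* ( id ) ) $]
Step 32: reduce T->F. Stack=[E - T / ( T] ptr=14 lookahead=* remaining=[* ( id ) ) $]
Step 33: shift *. Stack=[E - T / ( T *] ptr=15 lookahead=( remaining=[( id ) ) $]
Step 34: shift (. Stack=[E - T / ( T * (] ptr=16 lookahead=id remaining=[id ) ) $]
Step 35: shift id. Stack=[E - T / ( T * ( id] ptr=17 lookahead=) remaining=[) ) $]
Step 36: reduce F->id. Stack=[E - T / ( T * ( F] ptr=17 lookahead=) remaining=[) ) $]
Step 37: reduce T->F. Stack=[E - T / ( T * ( T] ptr=17 lookahead=) remaining=[) ) $]
Step 38: reduce E->T. Stack=[E - T / ( T * ( E] ptr=17 lookahead=) remaining=[) ) $]
Step 39: shift ). Stack=[E - T / ( T * ( E )] ptr=18 lookahead=) remaining=[) $]
Step 40: reduce F->( E ). Stack=[E - T / ( T * F] ptr=18 lookahead=) remaining=[) $]
Step 41: reduce T->T * F. Stack=[E - T / ( T] ptr=18 lookahead=) remaining=[) $]
Step 42: reduce E->T. Stack=[E - T / ( E] ptr=18 lookahead=) remaining=[) $]
Step 43: shift ). Stack=[E - T / ( E )] ptr=19 lookahead=$ remaining=[$]
Step 44: reduce F->( E ). Stack=[E - T / F] ptr=19 lookahead=$ remaining=[$]
Step 45: reduce T->T / F. Stack=[E - T] ptr=19 lookahead=$ remaining=[$]
Step 46: reduce E->E - T. Stack=[E] ptr=19 lookahead=$ remaining=[$]
Step 47: accept. Stack=[E] ptr=19 lookahead=$ remaining=[$]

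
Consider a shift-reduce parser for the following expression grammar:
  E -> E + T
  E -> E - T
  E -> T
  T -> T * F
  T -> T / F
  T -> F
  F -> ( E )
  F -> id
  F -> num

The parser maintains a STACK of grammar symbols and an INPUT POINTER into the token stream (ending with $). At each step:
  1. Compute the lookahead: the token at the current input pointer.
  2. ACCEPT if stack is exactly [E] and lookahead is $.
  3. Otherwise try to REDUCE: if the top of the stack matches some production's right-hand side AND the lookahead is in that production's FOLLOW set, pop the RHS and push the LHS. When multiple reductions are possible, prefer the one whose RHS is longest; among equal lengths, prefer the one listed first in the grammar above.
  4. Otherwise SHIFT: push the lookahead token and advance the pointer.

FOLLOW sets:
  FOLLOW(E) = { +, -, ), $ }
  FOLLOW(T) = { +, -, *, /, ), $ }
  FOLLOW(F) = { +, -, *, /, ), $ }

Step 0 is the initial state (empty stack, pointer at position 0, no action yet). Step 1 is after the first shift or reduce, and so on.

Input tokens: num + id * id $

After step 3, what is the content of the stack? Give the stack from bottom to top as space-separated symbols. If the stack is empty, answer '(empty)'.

Answer: T

Derivation:
Step 1: shift num. Stack=[num] ptr=1 lookahead=+ remaining=[+ id * id $]
Step 2: reduce F->num. Stack=[F] ptr=1 lookahead=+ remaining=[+ id * id $]
Step 3: reduce T->F. Stack=[T] ptr=1 lookahead=+ remaining=[+ id * id $]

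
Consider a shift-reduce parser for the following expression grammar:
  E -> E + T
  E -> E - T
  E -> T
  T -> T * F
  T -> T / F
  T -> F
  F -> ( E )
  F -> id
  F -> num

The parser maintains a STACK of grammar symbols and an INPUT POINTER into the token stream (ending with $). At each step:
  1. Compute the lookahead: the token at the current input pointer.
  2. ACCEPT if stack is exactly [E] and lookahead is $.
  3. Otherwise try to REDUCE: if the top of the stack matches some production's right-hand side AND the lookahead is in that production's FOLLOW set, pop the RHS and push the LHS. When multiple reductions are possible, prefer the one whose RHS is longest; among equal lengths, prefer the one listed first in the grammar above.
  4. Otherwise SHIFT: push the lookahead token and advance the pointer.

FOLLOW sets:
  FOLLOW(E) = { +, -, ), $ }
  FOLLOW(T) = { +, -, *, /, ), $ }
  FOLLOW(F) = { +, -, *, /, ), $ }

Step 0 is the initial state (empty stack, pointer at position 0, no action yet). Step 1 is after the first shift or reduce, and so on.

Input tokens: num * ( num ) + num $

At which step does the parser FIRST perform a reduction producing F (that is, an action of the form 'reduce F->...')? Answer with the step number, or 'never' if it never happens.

Answer: 2

Derivation:
Step 1: shift num. Stack=[num] ptr=1 lookahead=* remaining=[* ( num ) + num $]
Step 2: reduce F->num. Stack=[F] ptr=1 lookahead=* remaining=[* ( num ) + num $]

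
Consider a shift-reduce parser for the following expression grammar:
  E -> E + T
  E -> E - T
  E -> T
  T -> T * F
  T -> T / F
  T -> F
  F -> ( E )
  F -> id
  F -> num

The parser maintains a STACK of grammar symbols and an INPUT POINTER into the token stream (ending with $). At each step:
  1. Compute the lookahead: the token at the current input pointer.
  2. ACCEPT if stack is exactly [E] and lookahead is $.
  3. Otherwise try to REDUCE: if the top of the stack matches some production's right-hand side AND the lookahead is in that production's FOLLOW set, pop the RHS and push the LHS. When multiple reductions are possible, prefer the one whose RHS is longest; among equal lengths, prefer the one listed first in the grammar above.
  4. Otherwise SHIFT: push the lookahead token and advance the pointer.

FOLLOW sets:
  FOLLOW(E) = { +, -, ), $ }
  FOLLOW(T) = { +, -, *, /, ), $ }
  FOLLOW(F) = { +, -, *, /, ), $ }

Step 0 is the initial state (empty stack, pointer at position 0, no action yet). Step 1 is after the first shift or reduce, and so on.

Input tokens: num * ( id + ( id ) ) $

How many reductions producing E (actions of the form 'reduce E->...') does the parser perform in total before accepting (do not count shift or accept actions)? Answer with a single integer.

Step 1: shift num. Stack=[num] ptr=1 lookahead=* remaining=[* ( id + ( id ) ) $]
Step 2: reduce F->num. Stack=[F] ptr=1 lookahead=* remaining=[* ( id + ( id ) ) $]
Step 3: reduce T->F. Stack=[T] ptr=1 lookahead=* remaining=[* ( id + ( id ) ) $]
Step 4: shift *. Stack=[T *] ptr=2 lookahead=( remaining=[( id + ( id ) ) $]
Step 5: shift (. Stack=[T * (] ptr=3 lookahead=id remaining=[id + ( id ) ) $]
Step 6: shift id. Stack=[T * ( id] ptr=4 lookahead=+ remaining=[+ ( id ) ) $]
Step 7: reduce F->id. Stack=[T * ( F] ptr=4 lookahead=+ remaining=[+ ( id ) ) $]
Step 8: reduce T->F. Stack=[T * ( T] ptr=4 lookahead=+ remaining=[+ ( id ) ) $]
Step 9: reduce E->T. Stack=[T * ( E] ptr=4 lookahead=+ remaining=[+ ( id ) ) $]
Step 10: shift +. Stack=[T * ( E +] ptr=5 lookahead=( remaining=[( id ) ) $]
Step 11: shift (. Stack=[T * ( E + (] ptr=6 lookahead=id remaining=[id ) ) $]
Step 12: shift id. Stack=[T * ( E + ( id] ptr=7 lookahead=) remaining=[) ) $]
Step 13: reduce F->id. Stack=[T * ( E + ( F] ptr=7 lookahead=) remaining=[) ) $]
Step 14: reduce T->F. Stack=[T * ( E + ( T] ptr=7 lookahead=) remaining=[) ) $]
Step 15: reduce E->T. Stack=[T * ( E + ( E] ptr=7 lookahead=) remaining=[) ) $]
Step 16: shift ). Stack=[T * ( E + ( E )] ptr=8 lookahead=) remaining=[) $]
Step 17: reduce F->( E ). Stack=[T * ( E + F] ptr=8 lookahead=) remaining=[) $]
Step 18: reduce T->F. Stack=[T * ( E + T] ptr=8 lookahead=) remaining=[) $]
Step 19: reduce E->E + T. Stack=[T * ( E] ptr=8 lookahead=) remaining=[) $]
Step 20: shift ). Stack=[T * ( E )] ptr=9 lookahead=$ remaining=[$]
Step 21: reduce F->( E ). Stack=[T * F] ptr=9 lookahead=$ remaining=[$]
Step 22: reduce T->T * F. Stack=[T] ptr=9 lookahead=$ remaining=[$]
Step 23: reduce E->T. Stack=[E] ptr=9 lookahead=$ remaining=[$]
Step 24: accept. Stack=[E] ptr=9 lookahead=$ remaining=[$]

Answer: 4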